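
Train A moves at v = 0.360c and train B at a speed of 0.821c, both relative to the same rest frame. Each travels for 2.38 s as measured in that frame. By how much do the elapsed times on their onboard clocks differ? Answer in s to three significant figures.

|τ_A − τ_B| = 0.862 s

A: γ = 1/√(1 − 0.360²) = 1/√0.8704 = 1.072; τ_A = 2.38/1.072 = 2.220 s.
B: γ = 1/√(1 − 0.821²) = 1/√0.3260 = 1.752; τ_B = 2.38/1.752 = 1.359 s.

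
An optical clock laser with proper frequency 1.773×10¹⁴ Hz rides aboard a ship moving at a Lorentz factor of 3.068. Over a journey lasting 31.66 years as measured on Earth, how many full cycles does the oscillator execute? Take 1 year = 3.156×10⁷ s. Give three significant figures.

N = 5.77×10²²

γ = 3.068
The oscillator's own cycle count is N = f × τ where τ is the proper time on the ship. τ = Δt/γ = 31.66/3.068 = 10.32 years = 3.257×10⁸ s.
N = 1.773×10¹⁴ × 3.257×10⁸ = 5.774×10²².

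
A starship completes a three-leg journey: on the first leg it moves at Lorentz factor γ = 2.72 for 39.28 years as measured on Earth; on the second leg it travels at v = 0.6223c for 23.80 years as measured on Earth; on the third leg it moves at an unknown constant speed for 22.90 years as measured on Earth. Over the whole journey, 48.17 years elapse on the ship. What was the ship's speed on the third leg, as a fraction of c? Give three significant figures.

Leg 1: γ = 2.72; τ_1 = 39.28/2.720 = 14.44 years.
Leg 2: γ = 1/√(1 − 0.6223²) = 1/√0.6127 = 1.278; τ_2 = 23.80/1.278 = 18.63 years.
Leg 3: speed unknown; τ_3 = 22.90/γ_3.
Total proper time: 14.44 + 18.63 + τ_3 = 48.17, so τ_3 = 48.17 − 33.07 = 15.10 years.
γ_3 = 22.90/15.10 = 1.517; β = √(1 − 1/γ²) = √0.5653.

β = 0.752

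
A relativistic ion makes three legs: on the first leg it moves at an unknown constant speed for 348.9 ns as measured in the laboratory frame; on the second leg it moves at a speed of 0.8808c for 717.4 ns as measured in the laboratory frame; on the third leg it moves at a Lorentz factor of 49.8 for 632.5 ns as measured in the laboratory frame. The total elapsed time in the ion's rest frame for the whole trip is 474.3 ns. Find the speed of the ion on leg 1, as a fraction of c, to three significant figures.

Leg 1: speed unknown; τ_1 = 348.9/γ_1.
Leg 2: γ = 1/√(1 − 0.8808²) = 1/√0.2242 = 2.112; τ_2 = 717.4/2.112 = 339.7 ns.
Leg 3: γ = 49.8; τ_3 = 632.5/49.80 = 12.70 ns.
Total proper time: τ_1 + 339.7 + 12.70 = 474.3, so τ_1 = 474.3 − 352.4 = 121.9 ns.
γ_1 = 348.9/121.9 = 2.862; β = √(1 − 1/γ²) = √0.8779.

β = 0.937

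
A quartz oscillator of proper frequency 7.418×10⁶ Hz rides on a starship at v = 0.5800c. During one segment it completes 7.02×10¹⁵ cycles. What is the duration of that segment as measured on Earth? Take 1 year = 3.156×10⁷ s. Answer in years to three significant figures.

Δt = 36.8 years

γ = 1/√(1 − 0.5800²) = 1/√0.6636 = 1.228
Proper time for N cycles: τ = N/f = 7.02×10¹⁵/(7.418×10⁶) = 9.463×10⁸ s = 29.99 years.
Lab-frame duration Δt = γτ = 1.228 × 29.99 = 36.81 years.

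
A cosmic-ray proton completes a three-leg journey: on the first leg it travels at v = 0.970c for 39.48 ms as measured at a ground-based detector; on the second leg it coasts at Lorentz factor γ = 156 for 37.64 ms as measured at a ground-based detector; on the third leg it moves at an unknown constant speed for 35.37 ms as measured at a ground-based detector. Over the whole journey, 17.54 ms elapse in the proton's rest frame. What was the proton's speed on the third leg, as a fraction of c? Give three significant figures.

Leg 1: γ = 1/√(1 − 0.970²) = 1/√0.05910 = 4.113; τ_1 = 39.48/4.113 = 9.598 ms.
Leg 2: γ = 156; τ_2 = 37.64/156.0 = 0.2413 ms.
Leg 3: speed unknown; τ_3 = 35.37/γ_3.
Total proper time: 9.598 + 0.2413 + τ_3 = 17.54, so τ_3 = 17.54 − 9.839 = 7.701 ms.
γ_3 = 35.37/7.701 = 4.593; β = √(1 − 1/γ²) = √0.9526.

β = 0.976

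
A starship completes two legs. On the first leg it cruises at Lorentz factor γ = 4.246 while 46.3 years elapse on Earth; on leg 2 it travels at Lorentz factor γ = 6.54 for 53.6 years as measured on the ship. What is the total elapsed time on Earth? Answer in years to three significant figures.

Δt = 397 years

Leg 1: 46.3 years is already measured on Earth.
Leg 2: γ = 6.54; Δt_2 = 6.540 × 53.6 = 350.5 years.
Total: 46.30 + 350.5 years.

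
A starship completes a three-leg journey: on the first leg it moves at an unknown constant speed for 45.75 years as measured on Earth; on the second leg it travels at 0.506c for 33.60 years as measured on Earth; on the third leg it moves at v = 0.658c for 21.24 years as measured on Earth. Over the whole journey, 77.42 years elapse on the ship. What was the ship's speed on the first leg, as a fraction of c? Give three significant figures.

β = 0.705

Leg 1: speed unknown; τ_1 = 45.75/γ_1.
Leg 2: γ = 1/√(1 − 0.506²) = 1/√0.7440 = 1.159; τ_2 = 33.60/1.159 = 28.98 years.
Leg 3: γ = 1/√(1 − 0.658²) = 1/√0.5670 = 1.328; τ_3 = 21.24/1.328 = 15.99 years.
Total proper time: τ_1 + 28.98 + 15.99 = 77.42, so τ_1 = 77.42 − 44.98 = 32.44 years.
γ_1 = 45.75/32.44 = 1.410; β = √(1 − 1/γ²) = √0.4971.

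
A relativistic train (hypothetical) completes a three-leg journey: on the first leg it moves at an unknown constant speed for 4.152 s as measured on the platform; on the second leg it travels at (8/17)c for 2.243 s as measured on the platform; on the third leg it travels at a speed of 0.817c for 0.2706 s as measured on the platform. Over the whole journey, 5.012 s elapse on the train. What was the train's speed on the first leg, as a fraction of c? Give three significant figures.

β = 0.721

Leg 1: speed unknown; τ_1 = 4.152/γ_1.
Leg 2: γ = 1/√(1 − (8/17)²) = 17/15 ≈ 1.133; τ_2 = 2.243/1.133 = 1.979 s.
Leg 3: γ = 1/√(1 − 0.817²) = 1/√0.3325 = 1.734; τ_3 = 0.2706/1.734 = 0.1560 s.
Total proper time: τ_1 + 1.979 + 0.1560 = 5.012, so τ_1 = 5.012 − 2.135 = 2.877 s.
γ_1 = 4.152/2.877 = 1.443; β = √(1 − 1/γ²) = √0.5199.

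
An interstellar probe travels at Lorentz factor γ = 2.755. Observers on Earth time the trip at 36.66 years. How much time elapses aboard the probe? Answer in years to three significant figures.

γ = 2.755
The interval measured on Earth is the dilated one; the clock aboard the probe measures the proper time τ = Δt/γ = 36.66/2.755 years.

τ = 13.3 years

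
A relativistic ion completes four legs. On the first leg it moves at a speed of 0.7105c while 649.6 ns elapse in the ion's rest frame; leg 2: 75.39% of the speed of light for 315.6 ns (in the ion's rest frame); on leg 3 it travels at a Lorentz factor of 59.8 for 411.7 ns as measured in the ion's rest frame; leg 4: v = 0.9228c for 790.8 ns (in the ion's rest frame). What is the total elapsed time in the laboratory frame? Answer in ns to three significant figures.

Δt = 2.81×10⁴ ns

Leg 1: γ = 1/√(1 − 0.7105²) = 1/√0.4952 = 1.421; Δt_1 = 1.421 × 649.6 = 923.1 ns.
Leg 2: β = 0.7539; γ = 1/√(1 − 0.7539²) = 1/√0.4316 = 1.522; Δt_2 = 1.522 × 315.6 = 480.4 ns.
Leg 3: γ = 59.8; Δt_3 = 59.80 × 411.7 = 2.462×10⁴ ns.
Leg 4: γ = 1/√(1 − 0.9228²) = 1/√0.1484 = 2.596; Δt_4 = 2.596 × 790.8 = 2053 ns.
Total: 923.1 + 480.4 + 2.462×10⁴ + 2053 ns.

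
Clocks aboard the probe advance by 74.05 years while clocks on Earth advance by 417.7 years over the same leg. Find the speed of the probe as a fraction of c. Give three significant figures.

β = 0.984

The proper time is measured aboard the probe (both events occur at the probe's location); Δt is measured on Earth. γ = Δt/τ = 417.7/74.05 = 5.641.
β = √(1 − 1/γ²) = √(1 − 0.03143) = √0.9686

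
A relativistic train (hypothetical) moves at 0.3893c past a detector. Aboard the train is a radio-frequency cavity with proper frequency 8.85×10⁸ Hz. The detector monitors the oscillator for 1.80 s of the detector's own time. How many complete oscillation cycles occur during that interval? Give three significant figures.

N = 1.47×10⁹

γ = 1/√(1 − 0.3893²) = 1/√0.8484 = 1.086
During 1.80 s of lab time, the oscillator's proper time advances by τ = Δt/γ = 1.80/1.086 = 1.658 s = 1.658×10⁰ s.
N = f × τ = 8.85×10⁸ × 1.658×10⁰ = 1.467×10⁹.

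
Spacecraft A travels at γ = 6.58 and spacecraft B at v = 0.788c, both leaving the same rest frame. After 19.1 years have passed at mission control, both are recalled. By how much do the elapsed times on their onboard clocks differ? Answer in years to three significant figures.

|τ_A − τ_B| = 8.86 years

A: γ = 6.58; τ_A = 19.1/6.580 = 2.903 years.
B: γ = 1/√(1 − 0.788²) = 1/√0.3791 = 1.624; τ_B = 19.1/1.624 = 11.76 years.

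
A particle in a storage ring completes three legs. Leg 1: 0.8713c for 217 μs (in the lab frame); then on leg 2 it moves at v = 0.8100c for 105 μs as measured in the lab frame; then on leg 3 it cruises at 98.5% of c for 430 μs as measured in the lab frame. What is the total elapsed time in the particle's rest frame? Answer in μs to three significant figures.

τ = 242 μs

Leg 1: γ = 1/√(1 − 0.8713²) = 1/√0.2408 = 2.038; τ_1 = 217/2.038 = 106.5 μs.
Leg 2: γ = 1/√(1 − 0.8100²) = 1/√0.3439 = 1.705; τ_2 = 105/1.705 = 61.58 μs.
Leg 3: β = 0.985; γ = 1/√(1 − 0.985²) = 1/√0.02977 = 5.795; τ_3 = 430/5.795 = 74.20 μs.
Total: 106.5 + 61.58 + 74.20 μs.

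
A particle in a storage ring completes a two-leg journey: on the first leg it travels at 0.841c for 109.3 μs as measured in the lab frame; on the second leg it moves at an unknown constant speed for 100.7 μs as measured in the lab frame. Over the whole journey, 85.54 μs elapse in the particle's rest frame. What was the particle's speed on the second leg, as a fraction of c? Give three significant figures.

Leg 1: γ = 1/√(1 − 0.841²) = 1/√0.2927 = 1.848; τ_1 = 109.3/1.848 = 59.14 μs.
Leg 2: speed unknown; τ_2 = 100.7/γ_2.
Total proper time: 59.14 + τ_2 = 85.54, so τ_2 = 85.54 − 59.14 = 26.40 μs.
γ_2 = 100.7/26.40 = 3.814; β = √(1 − 1/γ²) = √0.9312.

β = 0.965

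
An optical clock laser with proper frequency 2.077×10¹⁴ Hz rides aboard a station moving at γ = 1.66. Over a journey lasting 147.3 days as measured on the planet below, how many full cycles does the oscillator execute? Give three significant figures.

γ = 1.66
The oscillator's own cycle count is N = f × τ where τ is the proper time aboard the station. τ = Δt/γ = 147.3/1.660 = 88.73 days = 7.667×10⁶ s.
N = 2.077×10¹⁴ × 7.667×10⁶ = 1.592×10²¹.

N = 1.59×10²¹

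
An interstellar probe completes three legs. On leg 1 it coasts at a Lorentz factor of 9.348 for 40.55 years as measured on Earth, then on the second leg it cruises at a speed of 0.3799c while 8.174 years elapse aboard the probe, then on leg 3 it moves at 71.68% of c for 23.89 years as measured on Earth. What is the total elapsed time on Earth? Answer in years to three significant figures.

Δt = 73.3 years

Leg 1: 40.55 years is already measured on Earth.
Leg 2: γ = 1/√(1 − 0.3799²) = 1/√0.8557 = 1.081; Δt_2 = 1.081 × 8.174 = 8.836 years.
Leg 3: 23.89 years is already measured on Earth.
Total: 40.55 + 8.836 + 23.89 years.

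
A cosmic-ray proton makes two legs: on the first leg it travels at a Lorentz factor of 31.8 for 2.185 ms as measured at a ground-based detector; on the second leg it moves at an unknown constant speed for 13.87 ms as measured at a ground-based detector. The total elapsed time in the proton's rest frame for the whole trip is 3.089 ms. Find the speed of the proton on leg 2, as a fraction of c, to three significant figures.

β = 0.976

Leg 1: γ = 31.8; τ_1 = 2.185/31.80 = 0.06871 ms.
Leg 2: speed unknown; τ_2 = 13.87/γ_2.
Total proper time: 0.06871 + τ_2 = 3.089, so τ_2 = 3.089 − 0.06871 = 3.020 ms.
γ_2 = 13.87/3.020 = 4.592; β = √(1 − 1/γ²) = √0.9526.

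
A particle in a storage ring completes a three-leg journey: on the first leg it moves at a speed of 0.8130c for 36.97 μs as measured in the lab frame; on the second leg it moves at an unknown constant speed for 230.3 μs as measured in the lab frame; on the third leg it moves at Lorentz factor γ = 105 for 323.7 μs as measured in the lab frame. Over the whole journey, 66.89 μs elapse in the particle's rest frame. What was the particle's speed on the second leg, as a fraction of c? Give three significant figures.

β = 0.983

Leg 1: γ = 1/√(1 − 0.8130²) = 1/√0.3390 = 1.717; τ_1 = 36.97/1.717 = 21.53 μs.
Leg 2: speed unknown; τ_2 = 230.3/γ_2.
Leg 3: γ = 105; τ_3 = 323.7/105.0 = 3.083 μs.
Total proper time: 21.53 + τ_2 + 3.083 = 66.89, so τ_2 = 66.89 − 24.61 = 42.28 μs.
γ_2 = 230.3/42.28 = 5.447; β = √(1 − 1/γ²) = √0.9663.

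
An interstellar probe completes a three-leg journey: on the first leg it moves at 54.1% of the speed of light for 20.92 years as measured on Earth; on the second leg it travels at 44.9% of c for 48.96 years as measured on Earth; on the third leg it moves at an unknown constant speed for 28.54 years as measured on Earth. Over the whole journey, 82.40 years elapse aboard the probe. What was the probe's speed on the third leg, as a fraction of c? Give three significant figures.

β = 0.675

Leg 1: β = 0.541; γ = 1/√(1 − 0.541²) = 1/√0.7073 = 1.189; τ_1 = 20.92/1.189 = 17.59 years.
Leg 2: β = 0.449; γ = 1/√(1 − 0.449²) = 1/√0.7984 = 1.119; τ_2 = 48.96/1.119 = 43.75 years.
Leg 3: speed unknown; τ_3 = 28.54/γ_3.
Total proper time: 17.59 + 43.75 + τ_3 = 82.40, so τ_3 = 82.40 − 61.34 = 21.06 years.
γ_3 = 28.54/21.06 = 1.355; β = √(1 − 1/γ²) = √0.4556.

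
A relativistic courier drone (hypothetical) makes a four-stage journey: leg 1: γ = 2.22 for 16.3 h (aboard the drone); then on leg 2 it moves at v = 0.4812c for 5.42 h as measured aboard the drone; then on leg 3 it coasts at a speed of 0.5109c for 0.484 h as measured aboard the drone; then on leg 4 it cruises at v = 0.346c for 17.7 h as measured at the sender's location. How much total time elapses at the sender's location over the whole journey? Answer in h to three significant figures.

Leg 1: γ = 2.22; Δt_1 = 2.220 × 16.3 = 36.19 h.
Leg 2: γ = 1/√(1 − 0.4812²) = 1/√0.7684 = 1.141; Δt_2 = 1.141 × 5.42 = 6.183 h.
Leg 3: γ = 1/√(1 − 0.5109²) = 1/√0.7390 = 1.163; Δt_3 = 1.163 × 0.484 = 0.5630 h.
Leg 4: 17.7 h is already measured at the sender's location.
Total: 36.19 + 6.183 + 0.5630 + 17.70 h.

Δt = 60.6 h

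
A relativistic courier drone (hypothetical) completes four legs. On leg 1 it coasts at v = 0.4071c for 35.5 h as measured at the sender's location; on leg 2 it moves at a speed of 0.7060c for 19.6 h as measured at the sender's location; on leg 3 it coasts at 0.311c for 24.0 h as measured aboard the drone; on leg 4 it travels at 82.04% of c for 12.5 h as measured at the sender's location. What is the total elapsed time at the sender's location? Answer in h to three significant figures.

Δt = 92.9 h

Leg 1: 35.5 h is already measured at the sender's location.
Leg 2: 19.6 h is already measured at the sender's location.
Leg 3: γ = 1/√(1 − 0.311²) = 1/√0.9033 = 1.052; Δt_3 = 1.052 × 24.0 = 25.25 h.
Leg 4: 12.5 h is already measured at the sender's location.
Total: 35.50 + 19.60 + 25.25 + 12.50 h.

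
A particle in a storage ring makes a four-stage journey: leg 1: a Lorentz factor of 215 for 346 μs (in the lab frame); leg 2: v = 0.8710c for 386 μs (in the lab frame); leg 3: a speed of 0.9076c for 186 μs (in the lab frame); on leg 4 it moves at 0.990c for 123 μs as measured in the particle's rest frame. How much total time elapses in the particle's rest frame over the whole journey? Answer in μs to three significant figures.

τ = 392 μs

Leg 1: γ = 215; τ_1 = 346/215.0 = 1.609 μs.
Leg 2: γ = 1/√(1 − 0.8710²) = 1/√0.2414 = 2.035; τ_2 = 386/2.035 = 189.6 μs.
Leg 3: γ = 1/√(1 − 0.9076²) = 1/√0.1763 = 2.382; τ_3 = 186/2.382 = 78.09 μs.
Leg 4: 123 μs is already measured in the particle's rest frame.
Total: 1.609 + 189.6 + 78.09 + 123.0 μs.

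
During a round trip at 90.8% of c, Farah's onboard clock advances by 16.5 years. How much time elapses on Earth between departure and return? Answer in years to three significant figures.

β = 0.908; γ = 1/√(1 − 0.908²) = 1/√0.1755 = 2.387
Earth-frame duration is the dilated interval: Δt = γτ = 2.387 × 16.5 years.

Δt = 39.4 years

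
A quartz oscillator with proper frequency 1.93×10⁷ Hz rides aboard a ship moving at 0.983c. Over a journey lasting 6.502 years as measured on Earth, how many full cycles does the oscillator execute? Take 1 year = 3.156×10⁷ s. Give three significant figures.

γ = 1/√(1 − 0.983²) = 1/√0.03371 = 5.446
The oscillator's own cycle count is N = f × τ where τ is the proper time on the ship. τ = Δt/γ = 6.502/5.446 = 1.194 years = 3.768×10⁷ s.
N = 1.93×10⁷ × 3.768×10⁷ = 7.272×10¹⁴.

N = 7.27×10¹⁴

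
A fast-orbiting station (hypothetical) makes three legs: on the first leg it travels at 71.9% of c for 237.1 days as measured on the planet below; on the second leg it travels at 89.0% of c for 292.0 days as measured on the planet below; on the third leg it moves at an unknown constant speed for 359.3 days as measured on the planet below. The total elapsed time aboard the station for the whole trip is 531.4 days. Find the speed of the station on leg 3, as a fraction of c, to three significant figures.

β = 0.760

Leg 1: β = 0.719; γ = 1/√(1 − 0.719²) = 1/√0.4830 = 1.439; τ_1 = 237.1/1.439 = 164.8 days.
Leg 2: β = 0.890; γ = 1/√(1 − 0.890²) = 1/√0.2079 = 2.193; τ_2 = 292.0/2.193 = 133.1 days.
Leg 3: speed unknown; τ_3 = 359.3/γ_3.
Total proper time: 164.8 + 133.1 + τ_3 = 531.4, so τ_3 = 531.4 − 297.9 = 233.5 days.
γ_3 = 359.3/233.5 = 1.539; β = √(1 − 1/γ²) = √0.5778.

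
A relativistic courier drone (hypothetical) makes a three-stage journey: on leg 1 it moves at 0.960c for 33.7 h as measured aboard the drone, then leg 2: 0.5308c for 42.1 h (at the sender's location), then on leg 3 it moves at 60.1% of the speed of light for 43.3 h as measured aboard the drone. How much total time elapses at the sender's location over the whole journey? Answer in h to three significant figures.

Δt = 217 h

Leg 1: γ = 1/√(1 − 0.960²) = 25/7 ≈ 3.571; Δt_1 = 3.571 × 33.7 = 120.4 h.
Leg 2: 42.1 h is already measured at the sender's location.
Leg 3: β = 0.601; γ = 1/√(1 − 0.601²) = 1/√0.6388 = 1.251; Δt_3 = 1.251 × 43.3 = 54.18 h.
Total: 120.4 + 42.10 + 54.18 h.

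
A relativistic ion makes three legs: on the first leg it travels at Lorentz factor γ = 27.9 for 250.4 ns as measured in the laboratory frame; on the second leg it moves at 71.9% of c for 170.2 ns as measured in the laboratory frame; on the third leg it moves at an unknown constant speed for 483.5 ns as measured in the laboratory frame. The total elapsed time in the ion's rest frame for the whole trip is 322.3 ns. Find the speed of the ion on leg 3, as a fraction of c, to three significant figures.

β = 0.915

Leg 1: γ = 27.9; τ_1 = 250.4/27.90 = 8.975 ns.
Leg 2: β = 0.719; γ = 1/√(1 − 0.719²) = 1/√0.4830 = 1.439; τ_2 = 170.2/1.439 = 118.3 ns.
Leg 3: speed unknown; τ_3 = 483.5/γ_3.
Total proper time: 8.975 + 118.3 + τ_3 = 322.3, so τ_3 = 322.3 − 127.3 = 195.0 ns.
γ_3 = 483.5/195.0 = 2.479; β = √(1 − 1/γ²) = √0.8373.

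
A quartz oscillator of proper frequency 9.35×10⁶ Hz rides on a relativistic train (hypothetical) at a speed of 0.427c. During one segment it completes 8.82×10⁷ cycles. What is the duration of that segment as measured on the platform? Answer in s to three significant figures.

Δt = 10.4 s

γ = 1/√(1 − 0.427²) = 1/√0.8177 = 1.106
Proper time for N cycles: τ = N/f = 8.82×10⁷/(9.35×10⁶) = 9.433×10⁰ s = 9.433 s.
Lab-frame duration Δt = γτ = 1.106 × 9.433 = 10.43 s.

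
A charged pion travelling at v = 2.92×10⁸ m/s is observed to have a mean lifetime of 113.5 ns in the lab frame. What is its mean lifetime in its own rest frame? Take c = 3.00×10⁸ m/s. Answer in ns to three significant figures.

β = 2.92×10⁸/3.00×10⁸ = 0.9733; γ = 1/√(1 − 0.9733²) = 4.359
The lab-frame lifetime is the dilated interval; the proper lifetime is τ₀ = Δt/γ = 113.5/4.359 ns.

τ₀ = 26.0 ns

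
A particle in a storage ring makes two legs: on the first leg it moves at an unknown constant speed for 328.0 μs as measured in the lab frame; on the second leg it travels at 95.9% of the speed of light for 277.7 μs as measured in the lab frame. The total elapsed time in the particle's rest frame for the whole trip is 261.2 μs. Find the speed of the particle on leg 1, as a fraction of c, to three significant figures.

β = 0.831

Leg 1: speed unknown; τ_1 = 328.0/γ_1.
Leg 2: β = 0.959; γ = 1/√(1 − 0.959²) = 1/√0.08032 = 3.529; τ_2 = 277.7/3.529 = 78.70 μs.
Total proper time: τ_1 + 78.70 = 261.2, so τ_1 = 261.2 − 78.70 = 182.5 μs.
γ_1 = 328.0/182.5 = 1.797; β = √(1 − 1/γ²) = √0.6904.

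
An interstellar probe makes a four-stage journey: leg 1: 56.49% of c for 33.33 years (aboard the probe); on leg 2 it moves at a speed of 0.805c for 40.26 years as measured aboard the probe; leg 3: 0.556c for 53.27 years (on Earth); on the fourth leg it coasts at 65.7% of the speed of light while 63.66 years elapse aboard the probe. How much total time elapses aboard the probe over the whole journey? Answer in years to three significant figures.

Leg 1: 33.33 years is already measured aboard the probe.
Leg 2: 40.26 years is already measured aboard the probe.
Leg 3: γ = 1/√(1 − 0.556²) = 1/√0.6909 = 1.203; τ_3 = 53.27/1.203 = 44.28 years.
Leg 4: 63.66 years is already measured aboard the probe.
Total: 33.33 + 40.26 + 44.28 + 63.66 years.

τ = 182 years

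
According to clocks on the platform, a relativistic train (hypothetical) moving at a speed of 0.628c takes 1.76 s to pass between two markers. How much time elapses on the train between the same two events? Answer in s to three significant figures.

γ = 1/√(1 − 0.628²) = 1/√0.6056 = 1.285
The interval measured on the platform is the dilated one; the clock on the train measures the proper time τ = Δt/γ = 1.76/1.285 s.

τ = 1.37 s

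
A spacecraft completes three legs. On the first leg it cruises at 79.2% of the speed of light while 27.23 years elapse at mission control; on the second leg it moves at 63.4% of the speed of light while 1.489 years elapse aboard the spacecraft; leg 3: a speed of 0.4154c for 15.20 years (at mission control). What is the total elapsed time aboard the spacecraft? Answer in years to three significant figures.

τ = 31.9 years

Leg 1: β = 0.792; γ = 1/√(1 − 0.792²) = 1/√0.3727 = 1.638; τ_1 = 27.23/1.638 = 16.62 years.
Leg 2: 1.489 years is already measured aboard the spacecraft.
Leg 3: γ = 1/√(1 − 0.4154²) = 1/√0.8274 = 1.099; τ_3 = 15.20/1.099 = 13.83 years.
Total: 16.62 + 1.489 + 13.83 years.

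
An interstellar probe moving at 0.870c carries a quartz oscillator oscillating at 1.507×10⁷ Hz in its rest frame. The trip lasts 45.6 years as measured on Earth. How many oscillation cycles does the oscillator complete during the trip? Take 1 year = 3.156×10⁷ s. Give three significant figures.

γ = 1/√(1 − 0.870²) = 1/√0.2431 = 2.028
The oscillator's own cycle count is N = f × τ where τ is the proper time aboard the probe. τ = Δt/γ = 45.6/2.028 = 22.48 years = 7.096×10⁸ s.
N = 1.507×10⁷ × 7.096×10⁸ = 1.069×10¹⁶.

N = 1.07×10¹⁶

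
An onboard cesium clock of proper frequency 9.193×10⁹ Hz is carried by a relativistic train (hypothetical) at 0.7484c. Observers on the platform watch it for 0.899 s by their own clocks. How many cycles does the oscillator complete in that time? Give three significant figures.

N = 5.48×10⁹

γ = 1/√(1 − 0.7484²) = 1/√0.4399 = 1.508
During 0.899 s of lab time, the oscillator's proper time advances by τ = Δt/γ = 0.899/1.508 = 0.5963 s = 5.963×10⁻¹ s.
N = f × τ = 9.193×10⁹ × 5.963×10⁻¹ = 5.481×10⁹.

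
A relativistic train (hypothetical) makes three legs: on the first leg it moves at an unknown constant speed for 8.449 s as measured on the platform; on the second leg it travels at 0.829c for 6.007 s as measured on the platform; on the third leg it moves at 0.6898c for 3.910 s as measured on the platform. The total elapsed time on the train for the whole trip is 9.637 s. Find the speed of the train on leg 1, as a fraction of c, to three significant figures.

β = 0.913

Leg 1: speed unknown; τ_1 = 8.449/γ_1.
Leg 2: γ = 1/√(1 − 0.829²) = 1/√0.3128 = 1.788; τ_2 = 6.007/1.788 = 3.359 s.
Leg 3: γ = 1/√(1 − 0.6898²) = 1/√0.5242 = 1.381; τ_3 = 3.910/1.381 = 2.831 s.
Total proper time: τ_1 + 3.359 + 2.831 = 9.637, so τ_1 = 9.637 − 6.190 = 3.447 s.
γ_1 = 8.449/3.447 = 2.451; β = √(1 − 1/γ²) = √0.8336.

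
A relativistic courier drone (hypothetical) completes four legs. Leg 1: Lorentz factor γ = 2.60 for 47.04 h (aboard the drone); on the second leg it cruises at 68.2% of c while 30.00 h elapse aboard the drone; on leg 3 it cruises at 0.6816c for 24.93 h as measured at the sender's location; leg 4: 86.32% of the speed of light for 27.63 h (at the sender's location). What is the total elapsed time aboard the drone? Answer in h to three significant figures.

τ = 109 h

Leg 1: 47.04 h is already measured aboard the drone.
Leg 2: 30.00 h is already measured aboard the drone.
Leg 3: γ = 1/√(1 − 0.6816²) = 1/√0.5354 = 1.367; τ_3 = 24.93/1.367 = 18.24 h.
Leg 4: β = 0.8632; γ = 1/√(1 − 0.8632²) = 1/√0.2549 = 1.981; τ_4 = 27.63/1.981 = 13.95 h.
Total: 47.04 + 30.00 + 18.24 + 13.95 h.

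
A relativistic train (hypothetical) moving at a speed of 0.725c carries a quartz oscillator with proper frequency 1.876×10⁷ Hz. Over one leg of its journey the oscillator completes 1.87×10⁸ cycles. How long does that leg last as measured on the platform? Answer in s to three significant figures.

γ = 1/√(1 − 0.725²) = 1/√0.4744 = 1.452
Proper time for N cycles: τ = N/f = 1.87×10⁸/(1.876×10⁷) = 9.968×10⁰ s = 9.968 s.
Lab-frame duration Δt = γτ = 1.452 × 9.968 = 14.47 s.

Δt = 14.5 s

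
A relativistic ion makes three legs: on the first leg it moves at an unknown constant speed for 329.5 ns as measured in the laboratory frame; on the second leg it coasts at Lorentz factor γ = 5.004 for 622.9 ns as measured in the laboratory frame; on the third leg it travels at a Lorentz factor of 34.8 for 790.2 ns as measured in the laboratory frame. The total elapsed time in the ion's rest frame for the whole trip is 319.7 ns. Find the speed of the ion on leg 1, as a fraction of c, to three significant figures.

β = 0.852

Leg 1: speed unknown; τ_1 = 329.5/γ_1.
Leg 2: γ = 5.004; τ_2 = 622.9/5.004 = 124.5 ns.
Leg 3: γ = 34.8; τ_3 = 790.2/34.80 = 22.71 ns.
Total proper time: τ_1 + 124.5 + 22.71 = 319.7, so τ_1 = 319.7 − 147.2 = 172.5 ns.
γ_1 = 329.5/172.5 = 1.910; β = √(1 − 1/γ²) = √0.7259.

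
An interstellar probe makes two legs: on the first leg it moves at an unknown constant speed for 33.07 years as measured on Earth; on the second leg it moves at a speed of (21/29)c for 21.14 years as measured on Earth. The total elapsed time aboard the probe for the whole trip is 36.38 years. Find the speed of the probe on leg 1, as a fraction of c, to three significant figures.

Leg 1: speed unknown; τ_1 = 33.07/γ_1.
Leg 2: γ = 1/√(1 − (21/29)²) = 29/20 = 1.450; τ_2 = 21.14/1.450 = 14.58 years.
Total proper time: τ_1 + 14.58 = 36.38, so τ_1 = 36.38 − 14.58 = 21.80 years.
γ_1 = 33.07/21.80 = 1.517; β = √(1 − 1/γ²) = √0.5654.

β = 0.752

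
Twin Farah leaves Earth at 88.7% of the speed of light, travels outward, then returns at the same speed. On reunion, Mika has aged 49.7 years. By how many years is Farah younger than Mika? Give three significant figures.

β = 0.887; γ = 1/√(1 − 0.887²) = 1/√0.2132 = 2.166
Farah's elapsed proper time: τ = 49.7/2.166 = 22.95 years.
Age gap = Δt − τ = 49.7 − 22.95 years.

Δt − τ = 26.8 years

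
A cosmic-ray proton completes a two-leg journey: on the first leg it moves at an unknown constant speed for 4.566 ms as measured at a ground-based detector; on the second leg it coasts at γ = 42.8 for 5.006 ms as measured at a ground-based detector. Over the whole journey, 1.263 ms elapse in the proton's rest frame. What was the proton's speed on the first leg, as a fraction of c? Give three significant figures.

Leg 1: speed unknown; τ_1 = 4.566/γ_1.
Leg 2: γ = 42.8; τ_2 = 5.006/42.80 = 0.1170 ms.
Total proper time: τ_1 + 0.1170 = 1.263, so τ_1 = 1.263 − 0.1170 = 1.146 ms.
γ_1 = 4.566/1.146 = 3.984; β = √(1 − 1/γ²) = √0.9370.

β = 0.968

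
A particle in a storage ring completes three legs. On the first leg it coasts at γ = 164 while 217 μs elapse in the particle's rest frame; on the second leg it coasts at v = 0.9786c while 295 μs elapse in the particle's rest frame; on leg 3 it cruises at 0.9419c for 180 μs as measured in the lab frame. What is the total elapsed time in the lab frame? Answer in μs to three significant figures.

Leg 1: γ = 164; Δt_1 = 164.0 × 217 = 3.559×10⁴ μs.
Leg 2: γ = 1/√(1 − 0.9786²) = 1/√0.04234 = 4.860; Δt_2 = 4.860 × 295 = 1434 μs.
Leg 3: 180 μs is already measured in the lab frame.
Total: 3.559×10⁴ + 1434 + 180.0 μs.

Δt = 3.72×10⁴ μs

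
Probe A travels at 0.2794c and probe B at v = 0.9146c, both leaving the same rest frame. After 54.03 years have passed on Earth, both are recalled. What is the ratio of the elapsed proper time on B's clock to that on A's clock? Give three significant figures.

τ_B/τ_A = 0.421

A: γ = 1/√(1 − 0.2794²) = 1/√0.9219 = 1.041. B: γ = 1/√(1 − 0.9146²) = 1/√0.1635 = 2.473.
τ_A/τ_B = γ_B/γ_A = 2.473/1.041 = 2.375, so τ_B/τ_A = 0.4211.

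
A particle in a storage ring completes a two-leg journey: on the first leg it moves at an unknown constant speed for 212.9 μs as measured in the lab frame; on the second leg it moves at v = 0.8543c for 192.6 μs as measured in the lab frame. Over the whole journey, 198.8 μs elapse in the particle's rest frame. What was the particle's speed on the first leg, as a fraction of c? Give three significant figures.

β = 0.886

Leg 1: speed unknown; τ_1 = 212.9/γ_1.
Leg 2: γ = 1/√(1 − 0.8543²) = 1/√0.2702 = 1.924; τ_2 = 192.6/1.924 = 100.1 μs.
Total proper time: τ_1 + 100.1 = 198.8, so τ_1 = 198.8 − 100.1 = 98.69 μs.
γ_1 = 212.9/98.69 = 2.157; β = √(1 − 1/γ²) = √0.7851.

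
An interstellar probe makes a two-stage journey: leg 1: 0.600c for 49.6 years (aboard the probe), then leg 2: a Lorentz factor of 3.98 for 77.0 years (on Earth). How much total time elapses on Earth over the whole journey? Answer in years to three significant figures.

Leg 1: γ = 1/√(1 − 0.600²) = 5/4 = 1.250; Δt_1 = 1.250 × 49.6 = 62.00 years.
Leg 2: 77.0 years is already measured on Earth.
Total: 62.00 + 77.00 years.

Δt = 139 years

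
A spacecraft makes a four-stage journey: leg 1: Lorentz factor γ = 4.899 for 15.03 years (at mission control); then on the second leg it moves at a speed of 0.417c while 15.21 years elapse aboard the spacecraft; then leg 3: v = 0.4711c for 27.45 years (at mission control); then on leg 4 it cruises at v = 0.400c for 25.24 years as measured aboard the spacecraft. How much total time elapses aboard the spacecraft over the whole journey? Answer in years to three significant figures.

τ = 67.7 years

Leg 1: γ = 4.899; τ_1 = 15.03/4.899 = 3.068 years.
Leg 2: 15.21 years is already measured aboard the spacecraft.
Leg 3: γ = 1/√(1 − 0.4711²) = 1/√0.7781 = 1.134; τ_3 = 27.45/1.134 = 24.21 years.
Leg 4: 25.24 years is already measured aboard the spacecraft.
Total: 3.068 + 15.21 + 24.21 + 25.24 years.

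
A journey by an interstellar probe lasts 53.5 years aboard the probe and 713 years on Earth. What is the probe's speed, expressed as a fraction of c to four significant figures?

The proper time is measured aboard the probe (both events occur at the probe's location); Δt is measured on Earth. γ = Δt/τ = 713/53.5 = 13.33.
β = √(1 − 1/γ²) = √(1 − 0.005630) = √0.9944

β = 0.9972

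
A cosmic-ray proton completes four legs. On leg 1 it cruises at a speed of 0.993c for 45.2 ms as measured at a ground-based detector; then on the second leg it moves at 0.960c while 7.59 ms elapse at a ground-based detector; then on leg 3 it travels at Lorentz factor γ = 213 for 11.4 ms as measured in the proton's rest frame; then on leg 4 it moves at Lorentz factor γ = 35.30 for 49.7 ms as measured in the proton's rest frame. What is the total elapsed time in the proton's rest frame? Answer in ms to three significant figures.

τ = 68.6 ms

Leg 1: γ = 1/√(1 − 0.993²) = 1/√0.01395 = 8.466; τ_1 = 45.2/8.466 = 5.339 ms.
Leg 2: γ = 1/√(1 − 0.960²) = 25/7 ≈ 3.571; τ_2 = 7.59/3.571 = 2.125 ms.
Leg 3: 11.4 ms is already measured in the proton's rest frame.
Leg 4: 49.7 ms is already measured in the proton's rest frame.
Total: 5.339 + 2.125 + 11.40 + 49.70 ms.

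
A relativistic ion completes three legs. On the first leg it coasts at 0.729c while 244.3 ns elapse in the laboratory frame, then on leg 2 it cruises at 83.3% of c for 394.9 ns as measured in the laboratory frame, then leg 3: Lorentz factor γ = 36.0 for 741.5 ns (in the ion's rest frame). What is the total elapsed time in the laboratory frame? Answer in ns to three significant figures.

Δt = 2.73×10⁴ ns

Leg 1: 244.3 ns is already measured in the laboratory frame.
Leg 2: 394.9 ns is already measured in the laboratory frame.
Leg 3: γ = 36.0; Δt_3 = 36.00 × 741.5 = 2.669×10⁴ ns.
Total: 244.3 + 394.9 + 2.669×10⁴ ns.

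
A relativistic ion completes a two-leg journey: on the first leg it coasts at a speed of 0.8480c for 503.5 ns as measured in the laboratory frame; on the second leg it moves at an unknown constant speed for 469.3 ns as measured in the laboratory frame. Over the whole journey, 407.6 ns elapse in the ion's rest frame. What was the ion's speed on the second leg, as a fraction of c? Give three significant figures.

β = 0.954

Leg 1: γ = 1/√(1 − 0.8480²) = 1/√0.2809 = 1.887; τ_1 = 503.5/1.887 = 266.9 ns.
Leg 2: speed unknown; τ_2 = 469.3/γ_2.
Total proper time: 266.9 + τ_2 = 407.6, so τ_2 = 407.6 − 266.9 = 140.7 ns.
γ_2 = 469.3/140.7 = 3.334; β = √(1 − 1/γ²) = √0.9101.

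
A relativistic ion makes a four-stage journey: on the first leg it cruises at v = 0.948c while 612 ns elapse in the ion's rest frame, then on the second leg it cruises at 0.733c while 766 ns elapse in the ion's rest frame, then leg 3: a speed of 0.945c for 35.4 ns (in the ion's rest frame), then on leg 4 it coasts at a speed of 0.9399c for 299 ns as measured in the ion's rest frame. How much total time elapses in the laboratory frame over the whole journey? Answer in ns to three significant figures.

Leg 1: γ = 1/√(1 − 0.948²) = 1/√0.1013 = 3.142; Δt_1 = 3.142 × 612 = 1923 ns.
Leg 2: γ = 1/√(1 − 0.733²) = 1/√0.4627 = 1.470; Δt_2 = 1.470 × 766 = 1126 ns.
Leg 3: γ = 1/√(1 − 0.945²) = 1/√0.1070 = 3.057; Δt_3 = 3.057 × 35.4 = 108.2 ns.
Leg 4: γ = 1/√(1 − 0.9399²) = 1/√0.1166 = 2.929; Δt_4 = 2.929 × 299 = 875.7 ns.
Total: 1923 + 1126 + 108.2 + 875.7 ns.

Δt = 4030 ns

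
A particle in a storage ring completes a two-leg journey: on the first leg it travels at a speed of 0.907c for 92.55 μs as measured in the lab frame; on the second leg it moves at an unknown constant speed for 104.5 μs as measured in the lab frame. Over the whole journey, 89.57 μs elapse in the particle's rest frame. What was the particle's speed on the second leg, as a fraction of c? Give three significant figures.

Leg 1: γ = 1/√(1 − 0.907²) = 1/√0.1774 = 2.375; τ_1 = 92.55/2.375 = 38.98 μs.
Leg 2: speed unknown; τ_2 = 104.5/γ_2.
Total proper time: 38.98 + τ_2 = 89.57, so τ_2 = 89.57 − 38.98 = 50.59 μs.
γ_2 = 104.5/50.59 = 2.065; β = √(1 − 1/γ²) = √0.7656.

β = 0.875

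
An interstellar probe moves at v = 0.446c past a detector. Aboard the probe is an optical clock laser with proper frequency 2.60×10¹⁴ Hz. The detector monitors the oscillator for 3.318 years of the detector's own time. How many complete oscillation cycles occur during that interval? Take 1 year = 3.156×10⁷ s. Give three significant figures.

N = 2.44×10²²

γ = 1/√(1 − 0.446²) = 1/√0.8011 = 1.117
During 3.318 years of lab time, the oscillator's proper time advances by τ = Δt/γ = 3.318/1.117 = 2.970 years = 9.372×10⁷ s.
N = f × τ = 2.60×10¹⁴ × 9.372×10⁷ = 2.437×10²².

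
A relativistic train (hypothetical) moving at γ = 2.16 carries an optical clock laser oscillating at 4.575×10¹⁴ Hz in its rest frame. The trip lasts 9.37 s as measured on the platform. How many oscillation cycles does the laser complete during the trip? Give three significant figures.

N = 1.98×10¹⁵

γ = 2.16
The oscillator's own cycle count is N = f × τ where τ is the proper time on the train. τ = Δt/γ = 9.37/2.160 = 4.338 s = 4.338×10⁰ s.
N = 4.575×10¹⁴ × 4.338×10⁰ = 1.985×10¹⁵.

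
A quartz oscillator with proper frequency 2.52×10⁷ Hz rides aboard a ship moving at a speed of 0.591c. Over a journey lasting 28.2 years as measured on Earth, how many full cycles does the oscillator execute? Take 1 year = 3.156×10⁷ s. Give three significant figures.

γ = 1/√(1 − 0.591²) = 1/√0.6507 = 1.240
The oscillator's own cycle count is N = f × τ where τ is the proper time on the ship. τ = Δt/γ = 28.2/1.240 = 22.75 years = 7.179×10⁸ s.
N = 2.52×10⁷ × 7.179×10⁸ = 1.809×10¹⁶.

N = 1.81×10¹⁶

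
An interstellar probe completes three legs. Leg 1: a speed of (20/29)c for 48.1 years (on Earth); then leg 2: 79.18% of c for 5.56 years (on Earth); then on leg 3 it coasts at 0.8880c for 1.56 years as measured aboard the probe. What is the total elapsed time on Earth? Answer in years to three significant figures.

Leg 1: 48.1 years is already measured on Earth.
Leg 2: 5.56 years is already measured on Earth.
Leg 3: γ = 1/√(1 − 0.8880²) = 1/√0.2115 = 2.175; Δt_3 = 2.175 × 1.56 = 3.392 years.
Total: 48.10 + 5.560 + 3.392 years.

Δt = 57.1 years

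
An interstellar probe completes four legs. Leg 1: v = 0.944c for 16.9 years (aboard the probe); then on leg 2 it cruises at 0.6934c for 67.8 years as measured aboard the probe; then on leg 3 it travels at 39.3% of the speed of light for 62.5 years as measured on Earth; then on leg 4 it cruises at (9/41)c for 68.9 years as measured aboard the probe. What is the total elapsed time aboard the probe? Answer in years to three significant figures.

Leg 1: 16.9 years is already measured aboard the probe.
Leg 2: 67.8 years is already measured aboard the probe.
Leg 3: β = 0.393; γ = 1/√(1 − 0.393²) = 1/√0.8456 = 1.088; τ_3 = 62.5/1.088 = 57.47 years.
Leg 4: 68.9 years is already measured aboard the probe.
Total: 16.90 + 67.80 + 57.47 + 68.90 years.

τ = 211 years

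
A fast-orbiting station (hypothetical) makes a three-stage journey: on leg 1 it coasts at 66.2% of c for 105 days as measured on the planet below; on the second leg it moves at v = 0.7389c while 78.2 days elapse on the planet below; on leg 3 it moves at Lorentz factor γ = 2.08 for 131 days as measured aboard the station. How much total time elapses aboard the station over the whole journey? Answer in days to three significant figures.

Leg 1: β = 0.662; γ = 1/√(1 − 0.662²) = 1/√0.5618 = 1.334; τ_1 = 105/1.334 = 78.70 days.
Leg 2: γ = 1/√(1 − 0.7389²) = 1/√0.4540 = 1.484; τ_2 = 78.2/1.484 = 52.69 days.
Leg 3: 131 days is already measured aboard the station.
Total: 78.70 + 52.69 + 131.0 days.

τ = 262 days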